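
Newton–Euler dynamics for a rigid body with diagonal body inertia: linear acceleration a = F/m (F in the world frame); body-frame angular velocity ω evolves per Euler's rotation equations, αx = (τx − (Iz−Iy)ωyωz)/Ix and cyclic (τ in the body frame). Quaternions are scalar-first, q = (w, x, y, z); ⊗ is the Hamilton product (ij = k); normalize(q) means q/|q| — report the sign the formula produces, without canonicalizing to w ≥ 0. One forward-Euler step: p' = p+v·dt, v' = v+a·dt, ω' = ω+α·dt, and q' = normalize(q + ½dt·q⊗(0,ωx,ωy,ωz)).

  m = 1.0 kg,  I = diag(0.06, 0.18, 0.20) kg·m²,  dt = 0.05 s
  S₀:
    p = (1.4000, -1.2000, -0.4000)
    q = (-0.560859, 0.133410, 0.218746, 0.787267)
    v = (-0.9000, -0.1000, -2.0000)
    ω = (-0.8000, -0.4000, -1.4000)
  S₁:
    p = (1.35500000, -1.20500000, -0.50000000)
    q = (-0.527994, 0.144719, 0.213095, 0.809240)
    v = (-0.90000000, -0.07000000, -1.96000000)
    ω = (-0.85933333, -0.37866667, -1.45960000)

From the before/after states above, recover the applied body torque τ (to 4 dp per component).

Δω = ω₁−ω₀ = (-0.05933333, 0.02133333, -0.05960000)
precession coupling = (0.0112, -0.1568, 0.0384)
applied torque τ = (-0.0600, -0.0800, -0.2000)

τ = (-0.0600, -0.0800, -0.2000)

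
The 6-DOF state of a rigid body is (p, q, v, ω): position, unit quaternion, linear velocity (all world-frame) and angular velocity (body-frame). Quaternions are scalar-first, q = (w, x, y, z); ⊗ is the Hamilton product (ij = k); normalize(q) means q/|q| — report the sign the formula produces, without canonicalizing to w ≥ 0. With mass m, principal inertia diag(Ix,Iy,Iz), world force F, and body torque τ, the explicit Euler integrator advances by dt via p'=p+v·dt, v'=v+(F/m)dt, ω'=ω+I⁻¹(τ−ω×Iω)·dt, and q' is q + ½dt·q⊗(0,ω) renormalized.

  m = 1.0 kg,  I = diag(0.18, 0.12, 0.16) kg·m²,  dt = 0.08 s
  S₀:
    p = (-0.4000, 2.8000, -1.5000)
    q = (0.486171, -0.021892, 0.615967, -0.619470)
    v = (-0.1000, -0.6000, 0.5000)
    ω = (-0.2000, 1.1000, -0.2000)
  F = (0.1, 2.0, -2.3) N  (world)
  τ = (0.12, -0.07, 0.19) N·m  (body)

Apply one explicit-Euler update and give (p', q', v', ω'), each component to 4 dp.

angular accel α = (0.7156, -0.5900, 1.1050)
ω' = ω + α·dt = (-0.1428, 1.0528, -0.1116)
2q̇ = q⊗(0,ω) = (-0.8058361, 0.4609894, 0.6543037, 0.0018780)
q' = normalize(q + ½dt·q⊗(0,ω)) = (0.4535, -0.0034, 0.6415, -0.6188)
p + v·dt = (-0.4080, 2.7520, -1.4600)
v + (F/m)dt = (-0.0920, -0.4400, 0.3160)

p' = (-0.4080, 2.7520, -1.4600)
q' = (0.4535, -0.0034, 0.6415, -0.6188)
v' = (-0.0920, -0.4400, 0.3160)
ω' = (-0.1428, 1.0528, -0.1116)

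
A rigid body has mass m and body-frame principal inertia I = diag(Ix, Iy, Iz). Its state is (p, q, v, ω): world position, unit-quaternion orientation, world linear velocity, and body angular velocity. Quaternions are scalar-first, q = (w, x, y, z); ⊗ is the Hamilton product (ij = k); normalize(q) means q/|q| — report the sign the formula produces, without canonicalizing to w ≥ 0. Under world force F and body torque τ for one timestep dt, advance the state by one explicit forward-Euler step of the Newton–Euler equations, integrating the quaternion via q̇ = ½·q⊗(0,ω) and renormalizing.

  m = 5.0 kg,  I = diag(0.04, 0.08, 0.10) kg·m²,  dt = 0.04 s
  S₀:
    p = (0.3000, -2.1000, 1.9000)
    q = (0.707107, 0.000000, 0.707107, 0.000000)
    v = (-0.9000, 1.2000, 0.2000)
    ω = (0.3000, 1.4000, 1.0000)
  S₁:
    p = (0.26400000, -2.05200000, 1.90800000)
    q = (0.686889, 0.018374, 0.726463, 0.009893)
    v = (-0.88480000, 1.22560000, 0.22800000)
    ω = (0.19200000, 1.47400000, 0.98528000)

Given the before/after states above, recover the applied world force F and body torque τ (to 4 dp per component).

rate change Δω = (-0.10800000, 0.07400000, -0.01472000)
gyro term ω₀×Iω₀ = (0.0280, -0.0180, 0.0168)
τ = I·(Δω/dt) + ω₀×(Iω₀) = (-0.0800, 0.1300, -0.0200)
v₁ − v₀ = (0.01520000, 0.02560000, 0.02800000)
m·(v₁−v₀)/dt = (1.9000, 3.2000, 3.5000)

F = (1.9000, 3.2000, 3.5000)
τ = (-0.0800, 0.1300, -0.0200)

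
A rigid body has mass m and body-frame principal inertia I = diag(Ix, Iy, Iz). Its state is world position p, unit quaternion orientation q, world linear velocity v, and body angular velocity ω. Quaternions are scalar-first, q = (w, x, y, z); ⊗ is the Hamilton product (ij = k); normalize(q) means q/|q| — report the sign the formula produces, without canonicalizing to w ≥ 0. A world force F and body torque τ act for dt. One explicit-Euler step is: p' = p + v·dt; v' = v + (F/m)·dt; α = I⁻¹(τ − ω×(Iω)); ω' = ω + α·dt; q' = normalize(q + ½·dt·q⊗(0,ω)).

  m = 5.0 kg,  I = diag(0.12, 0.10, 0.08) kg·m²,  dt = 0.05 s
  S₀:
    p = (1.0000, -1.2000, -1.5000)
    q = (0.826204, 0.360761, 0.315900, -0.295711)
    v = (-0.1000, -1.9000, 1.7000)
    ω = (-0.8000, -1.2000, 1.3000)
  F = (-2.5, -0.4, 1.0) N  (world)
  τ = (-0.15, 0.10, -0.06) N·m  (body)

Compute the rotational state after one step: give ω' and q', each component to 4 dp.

(τ − ω×Iω)/I = (-1.5100, 1.4160, -0.5100)
ω' = ω + α·dt = (-0.8755, -1.1292, 1.2745)
Hamilton product q⊗(0,ω) = (1.0521131, -0.6051464, -1.2238653, 0.8938720)
q' = normalize(q + ½dt·q⊗(0,ω)) = (0.8515, 0.3452, 0.2850, -0.2730)

ω' = (-0.8755, -1.1292, 1.2745)
q' = (0.8515, 0.3452, 0.2850, -0.2730)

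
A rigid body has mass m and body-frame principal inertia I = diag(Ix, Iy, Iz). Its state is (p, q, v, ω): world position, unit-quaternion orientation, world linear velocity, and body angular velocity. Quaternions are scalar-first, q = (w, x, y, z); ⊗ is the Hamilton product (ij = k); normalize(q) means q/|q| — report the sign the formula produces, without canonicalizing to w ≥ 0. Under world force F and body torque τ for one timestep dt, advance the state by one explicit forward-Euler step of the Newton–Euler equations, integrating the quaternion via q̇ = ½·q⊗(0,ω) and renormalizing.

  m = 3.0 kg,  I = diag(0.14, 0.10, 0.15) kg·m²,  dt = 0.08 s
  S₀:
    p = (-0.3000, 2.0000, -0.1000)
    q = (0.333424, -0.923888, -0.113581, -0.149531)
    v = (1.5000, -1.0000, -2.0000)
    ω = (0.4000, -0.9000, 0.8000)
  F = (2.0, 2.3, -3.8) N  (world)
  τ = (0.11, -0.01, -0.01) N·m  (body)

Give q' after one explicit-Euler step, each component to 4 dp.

q' = (0.3485, -0.9264, -0.0983, -0.1037)

q⊗(0,ω) = (0.3869571, -0.0920731, 0.3792164, 1.1436708)
q + ½dt·q⊗(0,ω), renormalized = (0.3485, -0.9264, -0.0983, -0.1037)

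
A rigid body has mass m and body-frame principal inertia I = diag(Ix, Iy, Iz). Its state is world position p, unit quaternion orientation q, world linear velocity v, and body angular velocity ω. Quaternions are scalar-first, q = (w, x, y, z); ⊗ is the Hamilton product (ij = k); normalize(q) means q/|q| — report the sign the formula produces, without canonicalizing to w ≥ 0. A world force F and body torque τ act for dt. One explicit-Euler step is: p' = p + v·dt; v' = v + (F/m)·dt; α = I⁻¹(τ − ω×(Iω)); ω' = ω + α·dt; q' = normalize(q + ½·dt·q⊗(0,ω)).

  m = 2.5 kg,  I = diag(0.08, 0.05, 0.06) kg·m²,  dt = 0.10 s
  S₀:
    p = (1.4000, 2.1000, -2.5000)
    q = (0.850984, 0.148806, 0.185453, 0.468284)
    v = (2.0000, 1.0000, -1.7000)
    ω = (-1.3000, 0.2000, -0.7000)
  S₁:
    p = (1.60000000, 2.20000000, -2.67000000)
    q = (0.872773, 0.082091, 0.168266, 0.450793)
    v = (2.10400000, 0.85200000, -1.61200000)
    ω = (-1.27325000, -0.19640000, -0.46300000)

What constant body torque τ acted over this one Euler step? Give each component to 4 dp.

Δω = ω₁−ω₀ = (0.02675000, -0.39640000, 0.23700000)
gyro term ω₀×Iω₀ = (-0.0014, 0.0182, 0.0078)
applied torque τ = (0.0200, -0.1800, 0.1500)

τ = (0.0200, -0.1800, 0.1500)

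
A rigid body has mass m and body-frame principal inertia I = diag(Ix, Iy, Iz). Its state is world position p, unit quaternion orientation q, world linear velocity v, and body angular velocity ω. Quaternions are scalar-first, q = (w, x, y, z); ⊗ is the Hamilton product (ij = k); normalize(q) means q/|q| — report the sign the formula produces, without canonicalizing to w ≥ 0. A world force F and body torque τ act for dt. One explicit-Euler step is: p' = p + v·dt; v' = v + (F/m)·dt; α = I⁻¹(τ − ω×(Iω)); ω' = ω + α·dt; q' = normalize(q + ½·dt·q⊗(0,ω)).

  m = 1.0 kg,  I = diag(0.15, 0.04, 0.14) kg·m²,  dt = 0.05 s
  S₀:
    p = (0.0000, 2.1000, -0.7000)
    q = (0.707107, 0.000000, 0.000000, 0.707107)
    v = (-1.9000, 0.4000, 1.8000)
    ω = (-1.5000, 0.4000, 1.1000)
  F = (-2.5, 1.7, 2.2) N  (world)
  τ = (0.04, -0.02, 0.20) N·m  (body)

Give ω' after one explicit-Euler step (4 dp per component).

ω' = (-1.5013, 0.3956, 1.1479)

ω×(Iω) gyroscopic = (0.0440, -0.0165, 0.0660)
α = I⁻¹(τ − ω×Iω) = (-0.0267, -0.0875, 0.9571)
ω' = ω + α·dt = (-1.5013, 0.3956, 1.1479)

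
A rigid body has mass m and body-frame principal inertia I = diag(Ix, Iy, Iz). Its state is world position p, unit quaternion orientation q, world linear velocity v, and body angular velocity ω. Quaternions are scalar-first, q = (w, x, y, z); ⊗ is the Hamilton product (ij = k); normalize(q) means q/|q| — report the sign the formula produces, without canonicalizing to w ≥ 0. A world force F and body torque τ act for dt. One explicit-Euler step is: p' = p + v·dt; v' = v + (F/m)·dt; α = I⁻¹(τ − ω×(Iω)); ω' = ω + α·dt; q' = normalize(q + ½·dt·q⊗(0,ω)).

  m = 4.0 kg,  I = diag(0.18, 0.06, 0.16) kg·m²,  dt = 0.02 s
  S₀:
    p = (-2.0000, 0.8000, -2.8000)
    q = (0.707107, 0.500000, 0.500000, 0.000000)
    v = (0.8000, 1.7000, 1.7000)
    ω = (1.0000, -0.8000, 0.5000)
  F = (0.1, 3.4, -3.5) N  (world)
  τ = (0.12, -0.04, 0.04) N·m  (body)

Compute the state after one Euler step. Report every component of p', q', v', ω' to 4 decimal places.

p' = (-1.9840, 0.8340, -2.7660)
q' = (0.7060, 0.5095, 0.4918, -0.0055)
v' = (0.8005, 1.7170, 1.6825)
ω' = (1.0178, -0.8167, 0.4930)

p' = p + v·dt = (-1.9840, 0.8340, -2.7660)
new velocity v' = (0.8005, 1.7170, 1.6825)
(τ − ω×Iω)/I = (0.8889, -0.8333, -0.3500)
ω + α·dt = (1.0178, -0.8167, 0.4930)
q⊗(0,ω) = (-0.1000000, 0.9571070, -0.8156856, -0.5464465)
updated quaternion q' = (0.7060, 0.5095, 0.4918, -0.0055)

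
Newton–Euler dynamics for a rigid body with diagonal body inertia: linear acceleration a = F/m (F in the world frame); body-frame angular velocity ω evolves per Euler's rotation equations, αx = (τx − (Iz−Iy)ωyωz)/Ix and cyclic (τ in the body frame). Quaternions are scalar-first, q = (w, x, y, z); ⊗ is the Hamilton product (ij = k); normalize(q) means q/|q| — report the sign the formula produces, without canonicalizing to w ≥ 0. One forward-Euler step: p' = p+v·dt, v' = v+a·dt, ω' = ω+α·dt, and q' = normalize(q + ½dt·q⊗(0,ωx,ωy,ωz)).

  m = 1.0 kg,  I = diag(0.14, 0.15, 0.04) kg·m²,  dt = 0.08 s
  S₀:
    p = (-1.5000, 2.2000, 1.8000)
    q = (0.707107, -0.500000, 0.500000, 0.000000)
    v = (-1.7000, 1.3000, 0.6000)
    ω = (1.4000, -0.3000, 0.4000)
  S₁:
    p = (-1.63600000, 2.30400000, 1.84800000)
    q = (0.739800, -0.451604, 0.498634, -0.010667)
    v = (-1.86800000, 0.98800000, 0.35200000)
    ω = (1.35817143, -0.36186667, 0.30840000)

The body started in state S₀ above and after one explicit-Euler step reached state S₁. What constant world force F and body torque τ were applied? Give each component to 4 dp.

rate change Δω = (-0.04182857, -0.06186667, -0.09160000)
precession coupling = (0.0132, 0.0560, -0.0042)
I·α + gyro = (-0.0600, -0.0600, -0.0500)
Δv = v₁−v₀ = (-0.16800000, -0.31200000, -0.24800000)
applied force F = (-2.1000, -3.9000, -3.1000)

F = (-2.1000, -3.9000, -3.1000)
τ = (-0.0600, -0.0600, -0.0500)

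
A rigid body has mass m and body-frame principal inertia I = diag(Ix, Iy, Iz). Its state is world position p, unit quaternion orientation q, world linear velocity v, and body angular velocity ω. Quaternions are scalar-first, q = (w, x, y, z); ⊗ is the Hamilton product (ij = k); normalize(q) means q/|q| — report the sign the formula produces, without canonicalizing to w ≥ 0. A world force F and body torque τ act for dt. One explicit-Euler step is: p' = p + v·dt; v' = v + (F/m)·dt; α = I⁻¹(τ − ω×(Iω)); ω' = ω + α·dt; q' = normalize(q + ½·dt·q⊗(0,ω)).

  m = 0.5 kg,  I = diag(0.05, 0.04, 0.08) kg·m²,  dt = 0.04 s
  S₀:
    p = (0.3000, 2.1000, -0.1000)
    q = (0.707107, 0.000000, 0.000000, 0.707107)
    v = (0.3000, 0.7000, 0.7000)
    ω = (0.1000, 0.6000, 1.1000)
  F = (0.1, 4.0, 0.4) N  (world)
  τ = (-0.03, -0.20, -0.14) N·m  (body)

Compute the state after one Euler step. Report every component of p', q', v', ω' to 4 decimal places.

p' = (0.3120, 2.1280, -0.0720)
q' = (0.6913, -0.0071, 0.0099, 0.7224)
v' = (0.3080, 1.0200, 0.7320)
ω' = (0.0549, 0.4033, 1.0303)

linear accel F/m = (0.2000, 8.0000, 0.8000)
new position p' = (0.3120, 2.1280, -0.0720)
v' = v + a·dt = (0.3080, 1.0200, 0.7320)
gyro term ω×Iω = (0.0264, -0.0033, -0.0006)
angular accel α = (-1.1280, -4.9175, -1.7425)
new body rate ω' = (0.0549, 0.4033, 1.0303)
Hamilton product q⊗(0,ω) = (-0.7778177, -0.3535535, 0.4949749, 0.7778177)
updated quaternion q' = (0.6913, -0.0071, 0.0099, 0.7224)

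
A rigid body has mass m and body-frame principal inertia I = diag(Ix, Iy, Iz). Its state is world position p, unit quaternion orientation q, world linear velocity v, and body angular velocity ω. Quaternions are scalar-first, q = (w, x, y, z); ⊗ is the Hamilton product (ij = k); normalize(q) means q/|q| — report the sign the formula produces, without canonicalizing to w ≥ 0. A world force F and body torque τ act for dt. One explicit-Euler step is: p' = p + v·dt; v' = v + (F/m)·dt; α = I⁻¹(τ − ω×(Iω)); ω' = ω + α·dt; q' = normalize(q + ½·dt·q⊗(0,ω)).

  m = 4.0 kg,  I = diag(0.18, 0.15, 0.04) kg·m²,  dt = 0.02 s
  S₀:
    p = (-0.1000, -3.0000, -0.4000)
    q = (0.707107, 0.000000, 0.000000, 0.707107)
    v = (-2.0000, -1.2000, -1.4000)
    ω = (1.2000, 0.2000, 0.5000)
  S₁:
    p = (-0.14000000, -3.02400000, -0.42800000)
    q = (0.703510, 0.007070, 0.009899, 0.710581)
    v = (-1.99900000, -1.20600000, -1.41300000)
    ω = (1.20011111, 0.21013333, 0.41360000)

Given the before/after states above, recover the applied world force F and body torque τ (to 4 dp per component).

F = (0.2000, -1.2000, -2.6000)
τ = (-0.0100, 0.1600, -0.1800)

v₁ − v₀ = (0.00100000, -0.00600000, -0.01300000)
F = m·Δv/dt = (0.2000, -1.2000, -2.6000)
ω₁ − ω₀ = (0.00011111, 0.01013333, -0.08640000)
I·α + gyro = (-0.0100, 0.1600, -0.1800)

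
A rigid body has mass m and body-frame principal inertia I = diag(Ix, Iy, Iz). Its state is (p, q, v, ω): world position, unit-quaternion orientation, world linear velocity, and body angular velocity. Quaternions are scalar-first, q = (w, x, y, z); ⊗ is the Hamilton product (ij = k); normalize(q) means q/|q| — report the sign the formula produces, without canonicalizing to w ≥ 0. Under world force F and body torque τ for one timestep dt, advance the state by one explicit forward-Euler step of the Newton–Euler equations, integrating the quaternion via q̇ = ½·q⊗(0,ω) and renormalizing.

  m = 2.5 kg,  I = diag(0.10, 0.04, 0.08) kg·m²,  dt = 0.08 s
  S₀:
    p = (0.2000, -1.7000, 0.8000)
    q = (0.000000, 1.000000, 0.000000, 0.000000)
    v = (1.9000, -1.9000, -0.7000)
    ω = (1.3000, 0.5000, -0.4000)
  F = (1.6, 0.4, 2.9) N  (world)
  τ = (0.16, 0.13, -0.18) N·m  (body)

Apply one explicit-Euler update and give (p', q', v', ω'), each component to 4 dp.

p' = (0.3520, -1.8520, 0.7440)
q' = (-0.0519, 0.9983, 0.0160, 0.0200)
v' = (1.9512, -1.8872, -0.6072)
ω' = (1.4344, 0.7808, -0.5410)

linear accel F/m = (0.6400, 0.1600, 1.1600)
new position p' = (0.3520, -1.8520, 0.7440)
v + (F/m)dt = (1.9512, -1.8872, -0.6072)
ω×(Iω) gyroscopic = (-0.0080, -0.0104, -0.0390)
(τ − ω×Iω)/I = (1.6800, 3.5100, -1.7625)
ω' = ω + α·dt = (1.4344, 0.7808, -0.5410)
Hamilton product q⊗(0,ω) = (-1.3000000, 0.0000000, 0.4000000, 0.5000000)
q + ½dt·q⊗(0,ω), renormalized = (-0.0519, 0.9983, 0.0160, 0.0200)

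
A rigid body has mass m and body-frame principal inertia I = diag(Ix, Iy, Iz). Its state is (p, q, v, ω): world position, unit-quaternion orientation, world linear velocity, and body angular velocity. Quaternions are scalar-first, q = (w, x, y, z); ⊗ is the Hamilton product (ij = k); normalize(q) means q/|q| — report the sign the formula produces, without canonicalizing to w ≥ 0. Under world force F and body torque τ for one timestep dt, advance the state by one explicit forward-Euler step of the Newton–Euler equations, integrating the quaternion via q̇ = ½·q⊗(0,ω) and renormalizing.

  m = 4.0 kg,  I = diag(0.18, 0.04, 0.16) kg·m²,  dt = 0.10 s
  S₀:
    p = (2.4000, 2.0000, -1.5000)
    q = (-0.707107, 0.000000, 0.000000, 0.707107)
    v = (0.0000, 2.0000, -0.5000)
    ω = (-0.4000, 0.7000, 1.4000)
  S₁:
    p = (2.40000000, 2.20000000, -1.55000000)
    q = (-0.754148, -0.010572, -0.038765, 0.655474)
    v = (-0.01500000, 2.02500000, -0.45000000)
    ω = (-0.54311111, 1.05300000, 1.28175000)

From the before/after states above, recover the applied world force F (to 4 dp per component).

F = (-0.6000, 1.0000, 2.0000)

v₁ − v₀ = (-0.01500000, 0.02500000, 0.05000000)
applied force F = (-0.6000, 1.0000, 2.0000)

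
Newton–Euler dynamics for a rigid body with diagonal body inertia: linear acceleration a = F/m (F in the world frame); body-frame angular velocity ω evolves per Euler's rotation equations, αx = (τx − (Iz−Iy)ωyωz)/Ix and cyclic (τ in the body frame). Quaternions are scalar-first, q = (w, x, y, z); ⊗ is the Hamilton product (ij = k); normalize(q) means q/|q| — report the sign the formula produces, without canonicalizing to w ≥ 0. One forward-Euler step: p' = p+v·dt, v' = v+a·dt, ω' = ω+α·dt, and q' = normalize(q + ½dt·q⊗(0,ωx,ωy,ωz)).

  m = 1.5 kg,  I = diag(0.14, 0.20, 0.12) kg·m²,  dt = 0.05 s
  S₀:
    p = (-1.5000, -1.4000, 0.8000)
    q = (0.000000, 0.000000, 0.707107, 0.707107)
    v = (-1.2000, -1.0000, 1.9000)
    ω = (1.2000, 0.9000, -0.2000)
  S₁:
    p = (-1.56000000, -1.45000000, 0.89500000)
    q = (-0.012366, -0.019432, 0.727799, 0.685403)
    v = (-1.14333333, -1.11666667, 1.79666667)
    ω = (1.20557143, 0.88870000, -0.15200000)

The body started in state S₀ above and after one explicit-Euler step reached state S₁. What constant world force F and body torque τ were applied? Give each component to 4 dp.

F = (1.7000, -3.5000, -3.1000)
τ = (0.0300, -0.0500, 0.1800)

ω₁ − ω₀ = (0.00557143, -0.01130000, 0.04800000)
ω₀×(Iω₀) = (0.0144, -0.0048, 0.0648)
applied torque τ = (0.0300, -0.0500, 0.1800)
velocity change Δv = (0.05666667, -0.11666667, -0.10333333)
F = m·Δv/dt = (1.7000, -3.5000, -3.1000)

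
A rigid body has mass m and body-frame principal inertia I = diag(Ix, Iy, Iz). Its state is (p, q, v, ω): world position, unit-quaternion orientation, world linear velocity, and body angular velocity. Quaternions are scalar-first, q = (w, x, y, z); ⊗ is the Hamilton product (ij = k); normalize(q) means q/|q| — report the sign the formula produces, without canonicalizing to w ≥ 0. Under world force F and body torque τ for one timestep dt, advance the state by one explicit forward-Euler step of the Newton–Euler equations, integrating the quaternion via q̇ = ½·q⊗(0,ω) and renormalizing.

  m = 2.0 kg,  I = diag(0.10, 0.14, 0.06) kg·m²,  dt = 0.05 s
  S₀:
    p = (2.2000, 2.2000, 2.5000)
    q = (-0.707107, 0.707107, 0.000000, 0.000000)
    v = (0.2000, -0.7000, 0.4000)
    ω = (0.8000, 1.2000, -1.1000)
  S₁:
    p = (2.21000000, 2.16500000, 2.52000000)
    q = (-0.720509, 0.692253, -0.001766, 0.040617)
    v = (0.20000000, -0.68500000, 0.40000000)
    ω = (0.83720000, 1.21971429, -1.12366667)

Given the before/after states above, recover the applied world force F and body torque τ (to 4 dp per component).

velocity change Δv = (0.00000000, 0.01500000, 0.00000000)
m·(v₁−v₀)/dt = (0.0000, 0.6000, 0.0000)
Δω = ω₁−ω₀ = (0.03720000, 0.01971429, -0.02366667)
gyro term ω₀×Iω₀ = (0.1056, -0.0352, 0.0384)
applied torque τ = (0.1800, 0.0200, 0.0100)

F = (0.0000, 0.6000, 0.0000)
τ = (0.1800, 0.0200, 0.0100)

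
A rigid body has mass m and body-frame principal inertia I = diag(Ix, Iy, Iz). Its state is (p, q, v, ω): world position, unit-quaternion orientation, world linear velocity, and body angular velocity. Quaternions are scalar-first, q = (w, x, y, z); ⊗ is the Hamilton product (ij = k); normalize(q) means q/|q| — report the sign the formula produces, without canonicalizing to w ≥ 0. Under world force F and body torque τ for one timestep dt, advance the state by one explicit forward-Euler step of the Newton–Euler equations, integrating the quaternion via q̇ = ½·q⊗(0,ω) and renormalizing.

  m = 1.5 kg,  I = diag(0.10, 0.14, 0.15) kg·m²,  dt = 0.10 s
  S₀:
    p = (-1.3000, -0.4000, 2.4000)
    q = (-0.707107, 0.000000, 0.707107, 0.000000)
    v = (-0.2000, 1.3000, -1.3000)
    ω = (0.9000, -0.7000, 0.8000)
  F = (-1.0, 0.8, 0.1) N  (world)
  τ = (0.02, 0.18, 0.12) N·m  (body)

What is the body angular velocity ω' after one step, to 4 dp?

ω' = (0.9256, -0.5457, 0.8968)

precession coupling ω×(Iω) = (-0.0056, -0.0360, -0.0252)
α = I⁻¹(τ − ω×Iω) = (0.2560, 1.5429, 0.9680)
ω + α·dt = (0.9256, -0.5457, 0.8968)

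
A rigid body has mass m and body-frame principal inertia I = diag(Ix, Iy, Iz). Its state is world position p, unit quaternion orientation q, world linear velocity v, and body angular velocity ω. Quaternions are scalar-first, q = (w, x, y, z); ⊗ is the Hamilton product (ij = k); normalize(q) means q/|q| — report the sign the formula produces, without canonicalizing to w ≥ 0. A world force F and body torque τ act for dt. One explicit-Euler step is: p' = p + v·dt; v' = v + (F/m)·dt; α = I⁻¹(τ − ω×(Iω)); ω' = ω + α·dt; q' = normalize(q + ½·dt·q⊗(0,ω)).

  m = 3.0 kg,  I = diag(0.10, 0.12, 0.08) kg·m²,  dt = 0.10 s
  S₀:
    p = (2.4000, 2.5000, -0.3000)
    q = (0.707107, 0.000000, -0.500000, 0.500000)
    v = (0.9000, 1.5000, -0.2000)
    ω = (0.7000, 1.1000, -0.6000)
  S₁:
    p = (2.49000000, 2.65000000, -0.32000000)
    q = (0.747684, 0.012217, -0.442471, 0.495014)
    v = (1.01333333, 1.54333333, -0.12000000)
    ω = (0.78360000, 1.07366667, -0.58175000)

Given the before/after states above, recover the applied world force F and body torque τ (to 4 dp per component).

F = (3.4000, 1.3000, 2.4000)
τ = (0.1100, -0.0400, 0.0300)

rate change Δω = (0.08360000, -0.02633333, 0.01825000)
applied torque τ = (0.1100, -0.0400, 0.0300)
velocity change Δv = (0.11333333, 0.04333333, 0.08000000)
applied force F = (3.4000, 1.3000, 2.4000)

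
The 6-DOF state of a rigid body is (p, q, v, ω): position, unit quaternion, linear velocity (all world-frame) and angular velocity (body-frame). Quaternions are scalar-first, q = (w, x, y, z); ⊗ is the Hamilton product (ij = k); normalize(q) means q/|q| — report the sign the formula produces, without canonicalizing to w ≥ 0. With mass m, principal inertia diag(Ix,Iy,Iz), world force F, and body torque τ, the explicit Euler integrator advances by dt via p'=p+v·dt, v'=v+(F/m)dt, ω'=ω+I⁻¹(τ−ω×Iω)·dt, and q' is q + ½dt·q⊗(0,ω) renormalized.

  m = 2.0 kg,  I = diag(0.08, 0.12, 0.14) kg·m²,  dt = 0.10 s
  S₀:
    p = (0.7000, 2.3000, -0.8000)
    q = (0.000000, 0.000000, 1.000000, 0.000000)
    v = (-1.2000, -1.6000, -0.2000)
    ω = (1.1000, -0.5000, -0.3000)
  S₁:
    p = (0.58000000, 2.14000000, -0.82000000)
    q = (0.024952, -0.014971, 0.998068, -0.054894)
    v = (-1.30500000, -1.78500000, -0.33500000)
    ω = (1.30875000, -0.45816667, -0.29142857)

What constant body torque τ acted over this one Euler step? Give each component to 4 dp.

ω₁ − ω₀ = (0.20875000, 0.04183333, 0.00857143)
applied torque τ = (0.1700, 0.0700, -0.0100)

τ = (0.1700, 0.0700, -0.0100)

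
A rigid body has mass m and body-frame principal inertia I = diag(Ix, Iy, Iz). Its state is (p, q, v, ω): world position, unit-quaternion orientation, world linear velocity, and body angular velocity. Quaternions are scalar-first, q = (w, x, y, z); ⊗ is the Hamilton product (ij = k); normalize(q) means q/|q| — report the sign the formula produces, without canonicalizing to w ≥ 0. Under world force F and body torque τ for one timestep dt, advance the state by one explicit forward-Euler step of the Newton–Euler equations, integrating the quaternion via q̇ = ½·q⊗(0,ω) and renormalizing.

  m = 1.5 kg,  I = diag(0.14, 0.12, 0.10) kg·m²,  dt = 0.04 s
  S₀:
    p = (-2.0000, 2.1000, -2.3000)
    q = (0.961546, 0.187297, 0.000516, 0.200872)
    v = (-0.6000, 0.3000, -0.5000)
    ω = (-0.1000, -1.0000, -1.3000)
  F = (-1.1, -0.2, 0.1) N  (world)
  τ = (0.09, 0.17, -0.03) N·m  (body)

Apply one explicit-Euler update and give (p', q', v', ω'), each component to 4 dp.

p' = (-2.0240, 2.1120, -2.3200)
q' = (0.9666, 0.1893, -0.0142, 0.1720)
v' = (-0.6293, 0.2947, -0.4973)
ω' = (-0.0669, -0.9451, -1.3112)

precession coupling ω×(Iω) = (-0.0260, 0.0052, -0.0020)
α = I⁻¹(τ − ω×Iω) = (0.8286, 1.3733, -0.2800)
ω + α·dt = (-0.0669, -0.9451, -1.3112)
2q̇ = q⊗(0,ω) = (0.2803793, 0.1040466, -0.7381471, -1.4372552)
q + ½dt·q⊗(0,ω), renormalized = (0.9666, 0.1893, -0.0142, 0.1720)
linear accel F/m = (-0.7333, -0.1333, 0.0667)
new position p' = (-2.0240, 2.1120, -2.3200)
v' = v + a·dt = (-0.6293, 0.2947, -0.4973)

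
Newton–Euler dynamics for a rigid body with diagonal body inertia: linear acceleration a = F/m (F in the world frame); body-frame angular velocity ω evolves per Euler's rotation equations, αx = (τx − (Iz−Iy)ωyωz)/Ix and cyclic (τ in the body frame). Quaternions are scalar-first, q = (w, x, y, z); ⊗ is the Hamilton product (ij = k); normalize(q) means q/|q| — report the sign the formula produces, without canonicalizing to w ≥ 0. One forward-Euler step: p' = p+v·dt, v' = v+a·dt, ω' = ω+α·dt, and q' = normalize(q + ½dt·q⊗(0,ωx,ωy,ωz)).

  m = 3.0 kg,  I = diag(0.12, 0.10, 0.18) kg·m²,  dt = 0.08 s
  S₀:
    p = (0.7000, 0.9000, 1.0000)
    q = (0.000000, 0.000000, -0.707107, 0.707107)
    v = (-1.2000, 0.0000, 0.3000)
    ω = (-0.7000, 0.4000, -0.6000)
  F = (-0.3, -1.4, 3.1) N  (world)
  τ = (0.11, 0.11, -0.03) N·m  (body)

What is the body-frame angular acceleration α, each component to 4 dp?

α = (1.0767, 1.3520, -0.1978)

precession coupling ω×(Iω) = (-0.0192, -0.0252, 0.0056)
(τ − ω×Iω)/I = (1.0767, 1.3520, -0.1978)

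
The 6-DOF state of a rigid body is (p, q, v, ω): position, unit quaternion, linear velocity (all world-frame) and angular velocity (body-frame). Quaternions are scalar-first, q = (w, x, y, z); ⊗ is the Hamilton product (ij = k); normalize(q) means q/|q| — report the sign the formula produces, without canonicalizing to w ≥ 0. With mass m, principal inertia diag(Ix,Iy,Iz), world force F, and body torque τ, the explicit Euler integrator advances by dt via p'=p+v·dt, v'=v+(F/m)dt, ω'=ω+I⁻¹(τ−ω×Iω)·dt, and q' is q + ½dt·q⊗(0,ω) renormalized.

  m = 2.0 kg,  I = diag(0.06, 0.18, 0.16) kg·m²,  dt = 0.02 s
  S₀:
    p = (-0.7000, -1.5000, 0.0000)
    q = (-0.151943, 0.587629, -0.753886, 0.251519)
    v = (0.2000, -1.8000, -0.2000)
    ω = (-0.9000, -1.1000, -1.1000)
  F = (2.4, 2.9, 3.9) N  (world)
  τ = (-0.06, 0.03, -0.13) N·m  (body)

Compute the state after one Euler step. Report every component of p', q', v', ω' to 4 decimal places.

p' = (-0.6960, -1.5360, -0.0040)
q' = (-0.1522, 0.6000, -0.7479, 0.2399)
v' = (0.2240, -1.7710, -0.1610)
ω' = (-0.9119, -1.0857, -1.1311)

new position p' = (-0.6960, -1.5360, -0.0040)
v + (F/m)dt = (0.2240, -1.7710, -0.1610)
gyro term ω×Iω = (-0.0242, -0.0990, 0.1188)
angular accel α = (-0.5967, 0.7167, -1.5550)
new body rate ω' = (-0.9119, -1.0857, -1.1311)
Hamilton product q⊗(0,ω) = (-0.0237376, 1.2426942, 0.5871621, -1.1577520)
q + ½dt·q⊗(0,ω), renormalized = (-0.1522, 0.6000, -0.7479, 0.2399)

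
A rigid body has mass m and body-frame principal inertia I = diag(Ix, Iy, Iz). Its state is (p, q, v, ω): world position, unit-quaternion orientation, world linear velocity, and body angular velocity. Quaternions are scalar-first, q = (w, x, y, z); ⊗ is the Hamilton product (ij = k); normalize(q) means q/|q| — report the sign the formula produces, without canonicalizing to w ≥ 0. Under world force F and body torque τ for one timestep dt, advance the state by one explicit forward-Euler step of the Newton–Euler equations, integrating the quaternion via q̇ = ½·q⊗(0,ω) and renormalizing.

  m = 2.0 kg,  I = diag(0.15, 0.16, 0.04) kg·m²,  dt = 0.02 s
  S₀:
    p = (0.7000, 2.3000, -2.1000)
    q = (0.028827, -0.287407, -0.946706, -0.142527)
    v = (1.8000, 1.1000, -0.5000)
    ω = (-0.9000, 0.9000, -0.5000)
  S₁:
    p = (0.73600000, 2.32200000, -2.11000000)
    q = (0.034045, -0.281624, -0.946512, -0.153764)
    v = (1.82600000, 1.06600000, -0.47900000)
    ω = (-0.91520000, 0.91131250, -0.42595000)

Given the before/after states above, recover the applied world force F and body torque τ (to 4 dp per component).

Δv = v₁−v₀ = (0.02600000, -0.03400000, 0.02100000)
m·(v₁−v₀)/dt = (2.6000, -3.4000, 2.1000)
rate change Δω = (-0.01520000, 0.01131250, 0.07405000)
precession coupling = (0.0540, 0.0495, -0.0081)
τ = I·(Δω/dt) + ω₀×(Iω₀) = (-0.0600, 0.1400, 0.1400)

F = (2.6000, -3.4000, 2.1000)
τ = (-0.0600, 0.1400, 0.1400)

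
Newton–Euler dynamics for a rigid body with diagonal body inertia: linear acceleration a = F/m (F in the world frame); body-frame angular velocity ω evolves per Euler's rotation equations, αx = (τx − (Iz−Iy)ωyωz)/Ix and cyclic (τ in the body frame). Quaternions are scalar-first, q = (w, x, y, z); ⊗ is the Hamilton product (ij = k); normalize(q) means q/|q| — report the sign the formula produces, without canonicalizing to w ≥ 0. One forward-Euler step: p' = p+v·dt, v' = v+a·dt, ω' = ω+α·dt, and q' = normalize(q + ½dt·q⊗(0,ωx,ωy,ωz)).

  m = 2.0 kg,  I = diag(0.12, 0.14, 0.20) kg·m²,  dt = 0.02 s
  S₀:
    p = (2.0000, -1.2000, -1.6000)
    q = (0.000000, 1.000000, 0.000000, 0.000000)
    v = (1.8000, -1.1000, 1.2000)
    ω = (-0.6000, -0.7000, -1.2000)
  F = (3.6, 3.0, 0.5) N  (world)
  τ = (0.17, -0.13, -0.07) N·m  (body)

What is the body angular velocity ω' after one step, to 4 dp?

ω' = (-0.5801, -0.7103, -1.2078)

gyro term ω×Iω = (0.0504, -0.0576, 0.0084)
(τ − ω×Iω)/I = (0.9967, -0.5171, -0.3920)
ω' = ω + α·dt = (-0.5801, -0.7103, -1.2078)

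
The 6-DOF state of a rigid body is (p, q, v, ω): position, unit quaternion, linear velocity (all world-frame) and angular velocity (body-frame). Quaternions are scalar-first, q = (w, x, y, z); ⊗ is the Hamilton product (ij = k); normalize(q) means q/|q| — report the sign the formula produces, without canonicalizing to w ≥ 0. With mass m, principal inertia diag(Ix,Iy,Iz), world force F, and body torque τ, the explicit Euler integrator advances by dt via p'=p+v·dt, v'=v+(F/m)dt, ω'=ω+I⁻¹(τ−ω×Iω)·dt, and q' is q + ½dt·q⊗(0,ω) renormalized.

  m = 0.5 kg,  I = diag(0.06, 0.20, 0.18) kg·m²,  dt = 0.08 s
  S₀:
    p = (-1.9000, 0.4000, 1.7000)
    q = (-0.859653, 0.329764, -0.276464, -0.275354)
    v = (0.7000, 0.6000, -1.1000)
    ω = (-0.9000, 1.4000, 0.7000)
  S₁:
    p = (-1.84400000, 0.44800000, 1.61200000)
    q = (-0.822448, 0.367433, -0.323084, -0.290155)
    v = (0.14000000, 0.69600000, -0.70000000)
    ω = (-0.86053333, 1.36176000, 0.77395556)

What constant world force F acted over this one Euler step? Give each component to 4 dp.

v₁ − v₀ = (-0.56000000, 0.09600000, 0.40000000)
m·(v₁−v₀)/dt = (-3.5000, 0.6000, 2.5000)

F = (-3.5000, 0.6000, 2.5000)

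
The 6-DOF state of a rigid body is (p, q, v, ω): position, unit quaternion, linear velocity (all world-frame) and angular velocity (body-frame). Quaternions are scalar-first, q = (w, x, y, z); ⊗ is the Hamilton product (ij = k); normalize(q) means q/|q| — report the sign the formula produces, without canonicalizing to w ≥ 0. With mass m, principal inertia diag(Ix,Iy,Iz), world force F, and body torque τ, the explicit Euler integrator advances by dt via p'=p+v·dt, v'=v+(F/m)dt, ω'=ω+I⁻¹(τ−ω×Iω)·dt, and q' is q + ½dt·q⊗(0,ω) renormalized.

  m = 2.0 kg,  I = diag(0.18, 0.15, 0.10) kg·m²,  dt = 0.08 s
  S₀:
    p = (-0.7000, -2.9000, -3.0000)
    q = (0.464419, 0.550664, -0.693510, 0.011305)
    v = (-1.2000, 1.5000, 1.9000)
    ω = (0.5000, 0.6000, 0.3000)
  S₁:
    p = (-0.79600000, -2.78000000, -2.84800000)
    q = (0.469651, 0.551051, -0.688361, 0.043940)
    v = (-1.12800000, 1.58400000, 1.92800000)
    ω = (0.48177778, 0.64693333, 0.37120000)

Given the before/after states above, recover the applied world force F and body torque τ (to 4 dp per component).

rate change Δω = (-0.01822222, 0.04693333, 0.07120000)
τ = I·(Δω/dt) + ω₀×(Iω₀) = (-0.0500, 0.1000, 0.0800)
v₁ − v₀ = (0.07200000, 0.08400000, 0.02800000)
applied force F = (1.8000, 2.1000, 0.7000)

F = (1.8000, 2.1000, 0.7000)
τ = (-0.0500, 0.1000, 0.0800)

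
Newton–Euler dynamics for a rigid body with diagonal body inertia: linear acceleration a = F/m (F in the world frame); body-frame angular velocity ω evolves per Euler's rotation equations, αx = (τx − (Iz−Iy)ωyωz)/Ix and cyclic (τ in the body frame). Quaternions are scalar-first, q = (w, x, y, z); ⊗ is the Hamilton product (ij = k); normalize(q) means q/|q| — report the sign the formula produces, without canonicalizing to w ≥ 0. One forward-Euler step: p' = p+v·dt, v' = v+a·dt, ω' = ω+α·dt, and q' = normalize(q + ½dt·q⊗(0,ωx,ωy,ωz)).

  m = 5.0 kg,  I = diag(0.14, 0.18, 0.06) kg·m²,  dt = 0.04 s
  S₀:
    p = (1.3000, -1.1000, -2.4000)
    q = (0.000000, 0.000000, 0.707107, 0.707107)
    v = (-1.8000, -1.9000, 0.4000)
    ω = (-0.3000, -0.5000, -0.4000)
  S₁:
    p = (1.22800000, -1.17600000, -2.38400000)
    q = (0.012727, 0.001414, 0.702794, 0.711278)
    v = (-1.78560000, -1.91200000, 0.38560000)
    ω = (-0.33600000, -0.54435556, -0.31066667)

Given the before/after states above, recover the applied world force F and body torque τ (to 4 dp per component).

F = (1.8000, -1.5000, -1.8000)
τ = (-0.1500, -0.1900, 0.1400)

Δω = ω₁−ω₀ = (-0.03600000, -0.04435556, 0.08933333)
τ = I·(Δω/dt) + ω₀×(Iω₀) = (-0.1500, -0.1900, 0.1400)
velocity change Δv = (0.01440000, -0.01200000, -0.01440000)
m·(v₁−v₀)/dt = (1.8000, -1.5000, -1.8000)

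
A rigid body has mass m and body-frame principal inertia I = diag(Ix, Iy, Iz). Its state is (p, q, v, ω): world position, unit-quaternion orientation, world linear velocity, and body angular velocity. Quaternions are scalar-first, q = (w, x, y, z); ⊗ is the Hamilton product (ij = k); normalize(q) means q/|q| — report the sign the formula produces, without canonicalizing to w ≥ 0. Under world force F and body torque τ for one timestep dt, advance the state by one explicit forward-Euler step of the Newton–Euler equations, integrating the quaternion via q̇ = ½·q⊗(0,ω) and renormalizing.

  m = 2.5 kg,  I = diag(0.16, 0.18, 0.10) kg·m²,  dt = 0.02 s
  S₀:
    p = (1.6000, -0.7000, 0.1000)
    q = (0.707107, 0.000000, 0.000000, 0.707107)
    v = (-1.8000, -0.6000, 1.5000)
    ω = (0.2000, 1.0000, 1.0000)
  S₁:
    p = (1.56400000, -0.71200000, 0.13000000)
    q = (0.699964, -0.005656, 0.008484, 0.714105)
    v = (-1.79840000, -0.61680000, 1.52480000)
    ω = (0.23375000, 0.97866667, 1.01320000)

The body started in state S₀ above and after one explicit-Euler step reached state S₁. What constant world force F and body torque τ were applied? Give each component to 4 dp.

F = (0.2000, -2.1000, 3.1000)
τ = (0.1900, -0.1800, 0.0700)

velocity change Δv = (0.00160000, -0.01680000, 0.02480000)
F = m·Δv/dt = (0.2000, -2.1000, 3.1000)
Δω = ω₁−ω₀ = (0.03375000, -0.02133333, 0.01320000)
precession coupling = (-0.0800, 0.0120, 0.0040)
I·α + gyro = (0.1900, -0.1800, 0.0700)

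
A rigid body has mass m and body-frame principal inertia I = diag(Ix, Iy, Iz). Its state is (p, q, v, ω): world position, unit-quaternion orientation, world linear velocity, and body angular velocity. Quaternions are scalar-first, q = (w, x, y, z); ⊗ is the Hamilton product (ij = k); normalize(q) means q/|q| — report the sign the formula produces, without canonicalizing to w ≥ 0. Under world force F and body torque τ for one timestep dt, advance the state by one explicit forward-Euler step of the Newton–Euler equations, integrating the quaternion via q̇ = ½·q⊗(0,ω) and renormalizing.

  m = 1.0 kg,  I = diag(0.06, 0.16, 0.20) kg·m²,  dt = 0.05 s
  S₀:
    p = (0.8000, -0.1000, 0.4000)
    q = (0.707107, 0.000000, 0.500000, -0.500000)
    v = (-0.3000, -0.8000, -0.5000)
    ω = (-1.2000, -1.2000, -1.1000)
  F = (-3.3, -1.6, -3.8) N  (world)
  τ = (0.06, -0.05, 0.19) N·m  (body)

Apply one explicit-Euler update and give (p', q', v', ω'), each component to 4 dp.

p' = (0.7850, -0.1400, 0.3750)
q' = (0.7075, -0.0499, 0.4932, -0.5038)
v' = (-0.4650, -0.8800, -0.6900)
ω' = (-1.1940, -1.1579, -1.0885)

a = (-3.3000, -1.6000, -3.8000)
new position p' = (0.7850, -0.1400, 0.3750)
v' = v + a·dt = (-0.4650, -0.8800, -0.6900)
precession coupling ω×(Iω) = (0.0528, -0.1848, 0.1440)
angular accel α = (0.1200, 0.8425, 0.2300)
new body rate ω' = (-1.1940, -1.1579, -1.0885)
2q̇ = q⊗(0,ω) = (0.0500000, -1.9985284, -0.2485284, -0.1778177)
q + ½dt·q⊗(0,ω), renormalized = (0.7075, -0.0499, 0.4932, -0.5038)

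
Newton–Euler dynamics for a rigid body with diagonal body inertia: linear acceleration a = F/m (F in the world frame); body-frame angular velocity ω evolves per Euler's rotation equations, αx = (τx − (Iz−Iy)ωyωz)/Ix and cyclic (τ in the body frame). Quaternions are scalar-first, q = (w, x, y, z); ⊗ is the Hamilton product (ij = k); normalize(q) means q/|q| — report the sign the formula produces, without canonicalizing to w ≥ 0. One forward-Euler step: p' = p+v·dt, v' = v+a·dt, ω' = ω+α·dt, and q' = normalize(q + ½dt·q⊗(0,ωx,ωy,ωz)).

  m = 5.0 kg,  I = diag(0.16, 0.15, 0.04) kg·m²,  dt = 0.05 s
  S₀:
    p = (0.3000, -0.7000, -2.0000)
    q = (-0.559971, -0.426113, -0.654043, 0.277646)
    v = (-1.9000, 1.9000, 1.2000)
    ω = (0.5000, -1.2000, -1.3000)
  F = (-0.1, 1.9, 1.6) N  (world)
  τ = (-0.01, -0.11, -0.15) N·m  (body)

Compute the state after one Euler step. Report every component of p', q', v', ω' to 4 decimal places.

angular accel α = (1.0100, -0.2133, -3.9000)
ω + α·dt = (0.5505, -1.2107, -1.4950)
Hamilton product q⊗(0,ω) = (-0.2108553, 0.9034456, 0.2568413, 1.5663194)
updated quaternion q' = (-0.5646, -0.4031, -0.6469, 0.3165)
a = (-0.0200, 0.3800, 0.3200)
p + v·dt = (0.2050, -0.6050, -1.9400)
v' = v + a·dt = (-1.9010, 1.9190, 1.2160)

p' = (0.2050, -0.6050, -1.9400)
q' = (-0.5646, -0.4031, -0.6469, 0.3165)
v' = (-1.9010, 1.9190, 1.2160)
ω' = (0.5505, -1.2107, -1.4950)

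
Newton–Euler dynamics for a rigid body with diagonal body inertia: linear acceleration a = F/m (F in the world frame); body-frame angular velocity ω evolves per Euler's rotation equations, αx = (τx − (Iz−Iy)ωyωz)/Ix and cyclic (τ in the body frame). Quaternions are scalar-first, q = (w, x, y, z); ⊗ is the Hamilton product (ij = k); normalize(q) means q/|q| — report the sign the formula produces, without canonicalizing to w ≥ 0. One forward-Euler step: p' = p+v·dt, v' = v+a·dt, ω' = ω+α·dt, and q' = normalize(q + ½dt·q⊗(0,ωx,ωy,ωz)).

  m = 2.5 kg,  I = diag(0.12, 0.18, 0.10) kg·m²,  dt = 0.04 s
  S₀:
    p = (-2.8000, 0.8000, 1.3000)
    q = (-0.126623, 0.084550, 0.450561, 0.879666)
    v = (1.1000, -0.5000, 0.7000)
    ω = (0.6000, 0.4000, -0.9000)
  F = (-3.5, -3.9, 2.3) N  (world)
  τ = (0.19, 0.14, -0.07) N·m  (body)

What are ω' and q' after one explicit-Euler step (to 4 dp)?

ω×(Iω) gyroscopic = (0.0288, -0.0108, 0.0144)
(τ − ω×Iω)/I = (1.3433, 0.8378, -0.8440)
ω' = ω + α·dt = (0.6537, 0.4335, -0.9338)
q⊗(0,ω) = (0.5607450, -0.8333451, 0.5532454, -0.1225559)
q + ½dt·q⊗(0,ω), renormalized = (-0.1154, 0.0679, 0.4615, 0.8770)

ω' = (0.6537, 0.4335, -0.9338)
q' = (-0.1154, 0.0679, 0.4615, 0.8770)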